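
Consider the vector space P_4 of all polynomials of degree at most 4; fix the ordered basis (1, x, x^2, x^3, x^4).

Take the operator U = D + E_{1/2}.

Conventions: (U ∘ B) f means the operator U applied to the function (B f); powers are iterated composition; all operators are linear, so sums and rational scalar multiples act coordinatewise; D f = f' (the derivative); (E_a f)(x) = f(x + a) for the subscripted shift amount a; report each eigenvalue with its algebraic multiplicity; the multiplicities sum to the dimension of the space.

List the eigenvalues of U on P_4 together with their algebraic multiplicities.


image of 1: 1
image of x: x + 3/2
image of x^2: x^2 + 3x + 1/4
image of x^3: x^3 + (9/2)x^2 + (3/4)x + 1/8
image of x^4: x^4 + 6x^3 + (3/2)x^2 + (1/2)x + 1/16
the matrix is upper triangular; its diagonal is (1, 1, 1, 1, 1)
for a triangular matrix the eigenvalues are the diagonal entries, with algebraic multiplicity their repetition count

λ = 1 (multiplicity 5)


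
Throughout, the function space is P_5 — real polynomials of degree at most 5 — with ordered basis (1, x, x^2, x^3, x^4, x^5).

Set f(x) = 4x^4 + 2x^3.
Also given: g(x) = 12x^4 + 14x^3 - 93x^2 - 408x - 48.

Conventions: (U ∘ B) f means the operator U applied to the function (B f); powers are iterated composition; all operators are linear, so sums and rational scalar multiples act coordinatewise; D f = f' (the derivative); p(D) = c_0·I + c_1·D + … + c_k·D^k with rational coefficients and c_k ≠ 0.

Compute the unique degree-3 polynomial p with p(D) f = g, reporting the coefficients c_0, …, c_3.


D^0 f = 4x^4 + 2x^3
D^1 f = 16x^3 + 6x^2
D^2 f = 48x^2 + 12x
D^3 f = 96x + 12
matching coefficients of g against c_0 f + c_1 Df + … from the top degree down determines the c_i
solution: c_0 = 3, c_1 = 1/2, c_2 = -2, c_3 = -4

c_0 = 3, c_1 = 1/2, c_2 = -2, c_3 = -4


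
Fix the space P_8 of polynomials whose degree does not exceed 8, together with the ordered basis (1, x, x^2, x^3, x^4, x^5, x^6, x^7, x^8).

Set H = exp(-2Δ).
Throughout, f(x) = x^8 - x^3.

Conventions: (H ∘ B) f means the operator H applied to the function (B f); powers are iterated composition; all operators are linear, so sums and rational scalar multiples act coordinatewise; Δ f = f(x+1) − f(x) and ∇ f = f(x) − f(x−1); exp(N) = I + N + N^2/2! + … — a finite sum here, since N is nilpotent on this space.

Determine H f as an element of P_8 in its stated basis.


order-1 term: -16x^7 - 56x^6 - 112x^5 - 140x^4 - 112x^3 - 50x^2 - 10x
order-2 term: 112x^6 + 672x^5 + 1960x^4 + 3360x^3 + 3472x^2 + 2004x + 496
order-3 term: -448x^5 - 3360x^4 - 11200x^3 - 20160x^2 - 19264x - 7720
order-4 term: 1120x^4 + 8960x^3 + 29120x^2 + 44800x + 27216
order-5 term: -1792x^3 - 13440x^2 - 35840x - 33600
order-6 term: 1792x^2 + 10752x + 17024
order-7 term: -1024x - 3584
order-8 term: 256
the series for exp(-2Δ) f terminates at order 8
exp(-2Δ) f = x^8 - 16x^7 + 56x^6 + 112x^5 - 420x^4 - 785x^3 + 734x^2 + 1418x + 88

g(x) = x^8 - 16x^7 + 56x^6 + 112x^5 - 420x^4 - 785x^3 + 734x^2 + 1418x + 88


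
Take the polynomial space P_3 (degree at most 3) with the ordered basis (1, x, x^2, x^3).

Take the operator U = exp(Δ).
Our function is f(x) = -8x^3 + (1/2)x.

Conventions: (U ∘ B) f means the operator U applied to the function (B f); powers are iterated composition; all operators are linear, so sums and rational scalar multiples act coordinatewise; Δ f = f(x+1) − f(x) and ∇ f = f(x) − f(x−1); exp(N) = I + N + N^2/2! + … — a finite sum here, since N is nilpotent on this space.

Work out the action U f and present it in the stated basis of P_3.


order-1 term: -24x^2 - 24x - 15/2
order-2 term: -24x - 24
order-3 term: -8
the series for exp(Δ) f terminates at order 3
exp(Δ) f = -8x^3 - 24x^2 - (95/2)x - 79/2

g(x) = -8x^3 - 24x^2 - (95/2)x - 79/2


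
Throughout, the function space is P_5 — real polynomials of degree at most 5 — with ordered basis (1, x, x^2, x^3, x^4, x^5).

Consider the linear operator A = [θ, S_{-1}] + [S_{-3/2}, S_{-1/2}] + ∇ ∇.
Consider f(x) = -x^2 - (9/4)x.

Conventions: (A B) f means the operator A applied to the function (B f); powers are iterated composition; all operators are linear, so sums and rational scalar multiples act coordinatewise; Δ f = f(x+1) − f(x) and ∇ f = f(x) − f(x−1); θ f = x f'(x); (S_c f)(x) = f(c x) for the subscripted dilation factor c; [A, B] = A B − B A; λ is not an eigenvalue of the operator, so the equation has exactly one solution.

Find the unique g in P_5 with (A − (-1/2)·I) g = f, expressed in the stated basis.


write g with unknown coordinates in the stated basis and equate coefficients in (A − (-1/2)·I) g = f
solving from the highest basis element down gives g = -2x^2 - (9/2)x + 8
check: A g = -4
so A g − (-1/2)·g = -x^2 - (9/4)x = f ✓

the image equals g(x) = -2x^2 - (9/2)x + 8


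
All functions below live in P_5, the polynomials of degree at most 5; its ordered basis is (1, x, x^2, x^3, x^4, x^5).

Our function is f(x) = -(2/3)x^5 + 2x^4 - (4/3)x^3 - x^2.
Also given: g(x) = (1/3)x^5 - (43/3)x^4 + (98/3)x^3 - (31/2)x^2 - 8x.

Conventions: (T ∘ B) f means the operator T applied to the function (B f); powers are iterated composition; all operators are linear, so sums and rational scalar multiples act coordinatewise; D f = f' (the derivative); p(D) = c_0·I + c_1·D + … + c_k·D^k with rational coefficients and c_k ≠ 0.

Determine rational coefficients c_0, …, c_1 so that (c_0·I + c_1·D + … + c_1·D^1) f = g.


D^0 f = -(2/3)x^5 + 2x^4 - (4/3)x^3 - x^2
D^1 f = -(10/3)x^4 + 8x^3 - 4x^2 - 2x
matching coefficients of g against c_0 f + c_1 Df + … from the top degree down determines the c_i
solution: c_0 = -1/2, c_1 = 4

p(D) = -(1/2)·I + 4·D, i.e. c_0 = -1/2, c_1 = 4


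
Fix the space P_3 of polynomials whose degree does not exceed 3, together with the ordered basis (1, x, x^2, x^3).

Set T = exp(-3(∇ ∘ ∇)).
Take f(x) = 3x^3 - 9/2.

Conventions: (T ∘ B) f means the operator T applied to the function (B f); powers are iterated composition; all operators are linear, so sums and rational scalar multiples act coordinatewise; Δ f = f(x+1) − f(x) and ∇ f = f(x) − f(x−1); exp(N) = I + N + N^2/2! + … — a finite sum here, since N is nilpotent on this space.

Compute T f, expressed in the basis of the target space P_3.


the image equals g(x) = 3x^3 - 54x + 99/2

order-1 term: -54x + 54
the series for exp(-3(∇ ∘ ∇)) f terminates at order 1
exp(-3(∇ ∘ ∇)) f = 3x^3 - 54x + 99/2


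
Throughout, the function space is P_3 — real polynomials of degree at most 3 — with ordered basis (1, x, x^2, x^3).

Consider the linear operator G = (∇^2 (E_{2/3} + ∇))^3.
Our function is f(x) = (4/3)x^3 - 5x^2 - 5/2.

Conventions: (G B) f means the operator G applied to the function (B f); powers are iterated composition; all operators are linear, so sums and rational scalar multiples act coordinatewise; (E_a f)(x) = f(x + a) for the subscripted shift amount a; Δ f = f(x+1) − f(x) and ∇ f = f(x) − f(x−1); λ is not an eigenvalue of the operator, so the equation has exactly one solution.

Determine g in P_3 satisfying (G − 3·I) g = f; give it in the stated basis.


g(x) = -(4/9)x^3 + (5/3)x^2 + 5/6

write g with unknown coordinates in the stated basis and equate coefficients in (G − 3·I) g = f
solving from the highest basis element down gives g = -(4/9)x^3 + (5/3)x^2 + 5/6
check: G g = 0
so G g − 3·g = (4/3)x^3 - 5x^2 - 5/2 = f ✓


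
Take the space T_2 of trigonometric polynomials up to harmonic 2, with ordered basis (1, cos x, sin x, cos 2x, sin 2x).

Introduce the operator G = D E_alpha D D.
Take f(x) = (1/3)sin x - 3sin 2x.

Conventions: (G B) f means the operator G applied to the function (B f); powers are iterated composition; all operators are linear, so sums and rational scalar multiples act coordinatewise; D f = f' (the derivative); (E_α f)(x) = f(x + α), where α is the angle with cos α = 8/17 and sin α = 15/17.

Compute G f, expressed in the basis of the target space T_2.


D f = (1/3)cos x - 6cos 2x
D D f = -(1/3)sin x + 12sin 2x
E_alpha D D f = -(5/17)cos x - (8/51)sin x + (2880/289)cos 2x - (1932/289)sin 2x
D (E_alpha D D) f = -(8/51)cos x + (5/17)sin x - (3864/289)cos 2x - (5760/289)sin 2x

the image equals g(x) = -(8/51)cos x + (5/17)sin x - (3864/289)cos 2x - (5760/289)sin 2x


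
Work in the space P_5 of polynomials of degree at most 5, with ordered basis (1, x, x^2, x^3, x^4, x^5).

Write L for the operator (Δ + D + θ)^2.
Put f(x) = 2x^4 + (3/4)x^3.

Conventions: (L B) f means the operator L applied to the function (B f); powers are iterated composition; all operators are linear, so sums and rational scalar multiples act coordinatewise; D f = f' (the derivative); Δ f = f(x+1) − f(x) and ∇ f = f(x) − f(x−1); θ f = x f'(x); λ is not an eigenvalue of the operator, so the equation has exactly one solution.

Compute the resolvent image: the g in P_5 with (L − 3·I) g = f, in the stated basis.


write g with unknown coordinates in the stated basis and equate coefficients in (L − 3·I) g = f
solving from the highest basis element down gives g = (2/13)x^4 - (409/312)x^3 + (1373/52)x^2 + (7283/52)x + 18321/104
check: L g = (32/13)x^4 - (331/104)x^3 + (4119/52)x^2 + (21849/52)x + 54963/104
so L g − 3·g = 2x^4 + (3/4)x^3 = f ✓

the result is g(x) = (2/13)x^4 - (409/312)x^3 + (1373/52)x^2 + (7283/52)x + 18321/104


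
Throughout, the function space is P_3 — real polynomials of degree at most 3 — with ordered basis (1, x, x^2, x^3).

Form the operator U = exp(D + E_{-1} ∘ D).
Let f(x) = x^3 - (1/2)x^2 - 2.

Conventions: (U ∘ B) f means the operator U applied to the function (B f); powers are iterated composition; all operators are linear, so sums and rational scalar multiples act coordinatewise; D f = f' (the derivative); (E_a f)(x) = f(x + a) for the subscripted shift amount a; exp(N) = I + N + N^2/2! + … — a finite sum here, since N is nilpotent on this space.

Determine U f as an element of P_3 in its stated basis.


the image equals g(x) = x^3 + (11/2)x^2 + 4x - 4

order-1 term: 6x^2 - 8x + 4
order-2 term: 12x - 14
order-3 term: 8
the series for exp(D + E_{-1} ∘ D) f terminates at order 3
exp(D + E_{-1} ∘ D) f = x^3 + (11/2)x^2 + 4x - 4


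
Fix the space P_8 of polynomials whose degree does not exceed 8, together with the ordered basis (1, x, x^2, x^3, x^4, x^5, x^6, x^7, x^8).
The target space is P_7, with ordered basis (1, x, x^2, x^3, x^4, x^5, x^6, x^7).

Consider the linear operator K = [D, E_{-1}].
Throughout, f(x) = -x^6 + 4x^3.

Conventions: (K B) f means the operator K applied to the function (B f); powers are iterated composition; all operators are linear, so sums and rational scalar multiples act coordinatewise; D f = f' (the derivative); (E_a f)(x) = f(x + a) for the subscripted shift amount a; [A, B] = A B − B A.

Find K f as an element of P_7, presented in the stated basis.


E_{-1} f = -x^6 + 6x^5 - 15x^4 + 24x^3 - 27x^2 + 18x - 5
D E_{-1} f = -6x^5 + 30x^4 - 60x^3 + 72x^2 - 54x + 18
D f = -6x^5 + 12x^2
E_{-1} D f = -6x^5 + 30x^4 - 60x^3 + 72x^2 - 54x + 18
[D, E_{-1}] f = 0

the result is g(x) = 0


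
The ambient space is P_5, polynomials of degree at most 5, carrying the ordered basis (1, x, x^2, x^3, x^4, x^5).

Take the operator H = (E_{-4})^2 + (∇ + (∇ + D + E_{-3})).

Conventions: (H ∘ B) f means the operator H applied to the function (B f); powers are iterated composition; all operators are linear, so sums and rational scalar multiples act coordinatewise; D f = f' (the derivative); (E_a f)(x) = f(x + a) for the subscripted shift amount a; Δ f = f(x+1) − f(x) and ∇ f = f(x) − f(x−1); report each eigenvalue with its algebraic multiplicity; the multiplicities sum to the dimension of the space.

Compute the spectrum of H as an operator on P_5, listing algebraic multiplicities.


λ = 2 (multiplicity 6)

image of 1: 2
image of x: 2x - 8
image of x^2: 2x^2 - 16x + 71
image of x^3: 2x^3 - 24x^2 + 213x - 537
image of x^4: 2x^4 - 32x^3 + 426x^2 - 2148x + 4175
image of x^5: 2x^5 - 40x^4 + 710x^3 - 5370x^2 + 20875x - 33009
the matrix is upper triangular; its diagonal is (2, 2, 2, 2, 2, 2)
for a triangular matrix the eigenvalues are the diagonal entries, with algebraic multiplicity their repetition count


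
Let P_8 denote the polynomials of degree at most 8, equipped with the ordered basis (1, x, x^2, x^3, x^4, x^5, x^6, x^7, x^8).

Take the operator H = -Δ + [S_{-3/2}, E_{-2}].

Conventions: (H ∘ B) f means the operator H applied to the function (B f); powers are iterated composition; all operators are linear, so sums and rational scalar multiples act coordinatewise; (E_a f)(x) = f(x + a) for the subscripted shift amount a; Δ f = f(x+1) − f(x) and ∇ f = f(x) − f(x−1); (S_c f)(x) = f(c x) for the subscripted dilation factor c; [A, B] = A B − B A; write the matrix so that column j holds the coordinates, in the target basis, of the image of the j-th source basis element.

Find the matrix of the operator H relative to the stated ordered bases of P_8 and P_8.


the matrix is [[0, -6, -6, -36, -66, -276, -666, -2316, -6306]; [0, 0, 13, 39/2, 206, 965/2, 2469, 13951/2, 27772]; [0, 0, 0, -147/4, -147/2, -1595/2, -8835/4, -52059/4, -41923]; [0, 0, 0, 0, 127/2, 635/4, 4685/2, 61145/8, 51919]; [0, 0, 0, 0, 0, -2105/16, -6315/16, -99785/16, -184835/8]; [0, 0, 0, 0, 0, 0, 3549/16, 24843/32, 59311/4]; [0, 0, 0, 0, 0, 0, 0, -25963/64, -25963/16]; [0, 0, 0, 0, 0, 0, 0, 0, 10807/16]; [0, 0, 0, 0, 0, 0, 0, 0, 0]] (rows listed top to bottom)

image of 1: 0
image of x: -6
image of x^2: 13x - 6
image of x^3: -(147/4)x^2 + (39/2)x - 36
image of x^4: (127/2)x^3 - (147/2)x^2 + 206x - 66
image of x^5: -(2105/16)x^4 + (635/4)x^3 - (1595/2)x^2 + (965/2)x - 276
image of x^6: (3549/16)x^5 - (6315/16)x^4 + (4685/2)x^3 - (8835/4)x^2 + 2469x - 666
image of x^7: -(25963/64)x^6 + (24843/32)x^5 - (99785/16)x^4 + (61145/8)x^3 - (52059/4)x^2 + (13951/2)x - 2316
image of x^8: (10807/16)x^7 - (25963/16)x^6 + (59311/4)x^5 - (184835/8)x^4 + 51919x^3 - 41923x^2 + 27772x - 6306
each image's coordinates form column j of the matrix


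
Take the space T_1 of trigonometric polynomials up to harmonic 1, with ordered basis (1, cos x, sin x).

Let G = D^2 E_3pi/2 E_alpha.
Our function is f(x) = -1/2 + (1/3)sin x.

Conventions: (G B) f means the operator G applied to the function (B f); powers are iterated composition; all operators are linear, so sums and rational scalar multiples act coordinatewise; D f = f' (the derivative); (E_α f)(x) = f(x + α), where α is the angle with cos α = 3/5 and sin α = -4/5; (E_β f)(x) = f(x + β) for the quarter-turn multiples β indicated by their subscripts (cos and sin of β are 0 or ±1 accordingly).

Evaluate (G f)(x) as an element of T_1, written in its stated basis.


E_alpha f = -1/2 - (4/15)cos x + (1/5)sin x
E_3pi/2 E_alpha f = -1/2 - (1/5)cos x - (4/15)sin x
D (E_3pi/2 E_alpha) f = -(4/15)cos x + (1/5)sin x
D D (E_3pi/2 E_alpha) f = (1/5)cos x + (4/15)sin x

g(x) = (1/5)cos x + (4/15)sin x


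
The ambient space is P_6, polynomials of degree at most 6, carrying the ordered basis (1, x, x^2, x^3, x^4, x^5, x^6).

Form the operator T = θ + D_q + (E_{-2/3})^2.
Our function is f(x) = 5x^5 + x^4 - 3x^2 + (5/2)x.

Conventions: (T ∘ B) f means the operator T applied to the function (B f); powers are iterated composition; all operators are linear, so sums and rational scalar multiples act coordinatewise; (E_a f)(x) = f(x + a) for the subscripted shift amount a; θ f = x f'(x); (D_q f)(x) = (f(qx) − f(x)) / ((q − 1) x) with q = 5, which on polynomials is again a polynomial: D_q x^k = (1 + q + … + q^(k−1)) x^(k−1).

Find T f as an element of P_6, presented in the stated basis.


the image equals g(x) = 30x^5 + (11630/3)x^4 + (2156/9)x^3 - (3155/27)x^2 + (5227/81)x - 11701/486

θ f = 25x^5 + 4x^4 - 6x^2 + (5/2)x
D_q f = 3905x^4 + 156x^3 - 18x + 5/2
E_{-2/3} f = 5x^5 - (47/3)x^4 + (176/9)x^3 - (409/27)x^2 + (1661/162)x - 841/243
E_{-2/3} E_{-2/3} f = 5x^5 - (97/3)x^4 + (752/9)x^3 - (2993/27)x^2 + (12965/162)x - 6458/243
(θ + D_q + (E_{-2/3})^2) f = 30x^5 + (11630/3)x^4 + (2156/9)x^3 - (3155/27)x^2 + (5227/81)x - 11701/486


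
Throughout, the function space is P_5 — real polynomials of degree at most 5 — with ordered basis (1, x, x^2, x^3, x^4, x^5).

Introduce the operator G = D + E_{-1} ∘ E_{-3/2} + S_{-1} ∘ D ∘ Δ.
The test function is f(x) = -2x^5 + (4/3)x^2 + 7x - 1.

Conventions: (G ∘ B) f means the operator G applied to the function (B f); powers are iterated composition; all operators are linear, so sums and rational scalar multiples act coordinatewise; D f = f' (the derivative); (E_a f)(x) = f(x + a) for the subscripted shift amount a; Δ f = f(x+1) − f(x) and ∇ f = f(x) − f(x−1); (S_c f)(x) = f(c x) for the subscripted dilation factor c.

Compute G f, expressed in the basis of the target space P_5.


the image equals g(x) = -2x^5 + 15x^4 - 85x^3 + (1523/6)x^2 - (2781/8)x + 2957/16

D f = -10x^4 + (8/3)x + 7
E_{-3/2} f = -2x^5 + 15x^4 - 45x^3 + (413/6)x^2 - (381/8)x + 107/16
E_{-1} E_{-3/2} f = -2x^5 + 25x^4 - 125x^3 + (1883/6)x^2 - (9367/24)x + 8887/48
Δ f = -10x^4 - 20x^3 - 20x^2 - (22/3)x + 19/3
D Δ f = -40x^3 - 60x^2 - 40x - 22/3
S_{-1} D Δ f = 40x^3 - 60x^2 + 40x - 22/3
(D + E_{-1} ∘ E_{-3/2} + S_{-1} ∘ D ∘ Δ) f = -2x^5 + 15x^4 - 85x^3 + (1523/6)x^2 - (2781/8)x + 2957/16


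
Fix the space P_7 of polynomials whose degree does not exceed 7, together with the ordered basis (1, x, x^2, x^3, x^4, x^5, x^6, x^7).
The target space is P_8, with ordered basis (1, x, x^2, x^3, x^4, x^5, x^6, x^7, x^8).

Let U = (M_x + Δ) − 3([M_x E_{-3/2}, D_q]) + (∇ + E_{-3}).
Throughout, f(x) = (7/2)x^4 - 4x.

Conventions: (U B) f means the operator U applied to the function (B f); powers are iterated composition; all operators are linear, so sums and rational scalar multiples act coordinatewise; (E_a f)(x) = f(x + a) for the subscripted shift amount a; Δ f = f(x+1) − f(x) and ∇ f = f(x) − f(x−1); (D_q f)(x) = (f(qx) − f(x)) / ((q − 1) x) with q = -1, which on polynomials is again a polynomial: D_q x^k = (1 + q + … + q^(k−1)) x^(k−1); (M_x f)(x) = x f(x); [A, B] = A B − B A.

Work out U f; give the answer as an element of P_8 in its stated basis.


g(x) = (7/2)x^5 + 14x^4 - 14x^3 + (1307/4)x^2 - 342x + 11477/32

M_x f = (7/2)x^5 - 4x^2
Δ f = 14x^3 + 21x^2 + 14x - 1/2
(M_x + Δ) f = (7/2)x^5 + 14x^3 + 17x^2 + 14x - 1/2
D_q f = -4
E_{-3/2} D_q f = -4
M_x E_{-3/2} D_q f = -4x
E_{-3/2} f = (7/2)x^4 - 21x^3 + (189/4)x^2 - (205/4)x + 759/32
M_x E_{-3/2} f = (7/2)x^5 - 21x^4 + (189/4)x^3 - (205/4)x^2 + (759/32)x
D_q (M_x E_{-3/2}) f = (7/2)x^4 + (189/4)x^2 + 759/32
[M_x E_{-3/2}, D_q] f = -(7/2)x^4 - (189/4)x^2 - 4x - 759/32
(-3([M_x E_{-3/2}, D_q])) f = (21/2)x^4 + (567/4)x^2 + 12x + 2277/32
∇ f = 14x^3 - 21x^2 + 14x - 15/2
E_{-3} f = (7/2)x^4 - 42x^3 + 189x^2 - 382x + 591/2
(∇ + E_{-3}) f = (7/2)x^4 - 28x^3 + 168x^2 - 368x + 288
((M_x + Δ) − 3([M_x E_{-3/2}, D_q]) + (∇ + E_{-3})) f = (7/2)x^5 + 14x^4 - 14x^3 + (1307/4)x^2 - 342x + 11477/32


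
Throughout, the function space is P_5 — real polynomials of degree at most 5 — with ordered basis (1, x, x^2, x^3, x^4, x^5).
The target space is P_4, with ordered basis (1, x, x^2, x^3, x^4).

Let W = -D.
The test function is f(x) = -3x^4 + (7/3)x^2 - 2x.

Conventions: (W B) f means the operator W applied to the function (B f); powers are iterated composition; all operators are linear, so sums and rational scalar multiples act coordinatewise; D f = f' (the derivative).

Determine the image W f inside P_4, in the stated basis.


D f = -12x^3 + (14/3)x - 2
(-D) f = 12x^3 - (14/3)x + 2

the result is g(x) = 12x^3 - (14/3)x + 2


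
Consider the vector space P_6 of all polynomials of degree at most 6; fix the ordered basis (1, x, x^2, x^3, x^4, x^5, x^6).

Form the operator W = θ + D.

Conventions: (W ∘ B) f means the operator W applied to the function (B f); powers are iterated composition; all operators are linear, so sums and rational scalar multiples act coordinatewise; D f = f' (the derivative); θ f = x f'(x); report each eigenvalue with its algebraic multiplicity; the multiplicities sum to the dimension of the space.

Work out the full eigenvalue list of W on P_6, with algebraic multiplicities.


image of 1: 0
image of x: x + 1
image of x^2: 2x^2 + 2x
image of x^3: 3x^3 + 3x^2
image of x^4: 4x^4 + 4x^3
image of x^5: 5x^5 + 5x^4
image of x^6: 6x^6 + 6x^5
the matrix is upper triangular; its diagonal is (0, 1, 2, 3, 4, 5, 6)
for a triangular matrix the eigenvalues are the diagonal entries, with algebraic multiplicity their repetition count

λ = 0 (multiplicity 1), λ = 1 (multiplicity 1), λ = 2 (multiplicity 1), λ = 3 (multiplicity 1), λ = 4 (multiplicity 1), λ = 5 (multiplicity 1), λ = 6 (multiplicity 1)


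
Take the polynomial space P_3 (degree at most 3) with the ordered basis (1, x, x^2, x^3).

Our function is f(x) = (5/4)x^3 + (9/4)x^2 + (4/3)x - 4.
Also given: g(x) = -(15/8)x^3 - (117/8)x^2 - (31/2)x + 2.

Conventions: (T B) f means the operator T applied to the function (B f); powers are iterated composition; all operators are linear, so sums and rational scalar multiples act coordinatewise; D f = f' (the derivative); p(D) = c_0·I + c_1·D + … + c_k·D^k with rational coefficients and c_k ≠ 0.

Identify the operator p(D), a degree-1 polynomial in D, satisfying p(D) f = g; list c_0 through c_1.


p(D) = -(3/2)·I − 3·D, i.e. c_0 = -3/2, c_1 = -3

D^0 f = (5/4)x^3 + (9/4)x^2 + (4/3)x - 4
D^1 f = (15/4)x^2 + (9/2)x + 4/3
matching coefficients of g against c_0 f + c_1 Df + … from the top degree down determines the c_i
solution: c_0 = -3/2, c_1 = -3


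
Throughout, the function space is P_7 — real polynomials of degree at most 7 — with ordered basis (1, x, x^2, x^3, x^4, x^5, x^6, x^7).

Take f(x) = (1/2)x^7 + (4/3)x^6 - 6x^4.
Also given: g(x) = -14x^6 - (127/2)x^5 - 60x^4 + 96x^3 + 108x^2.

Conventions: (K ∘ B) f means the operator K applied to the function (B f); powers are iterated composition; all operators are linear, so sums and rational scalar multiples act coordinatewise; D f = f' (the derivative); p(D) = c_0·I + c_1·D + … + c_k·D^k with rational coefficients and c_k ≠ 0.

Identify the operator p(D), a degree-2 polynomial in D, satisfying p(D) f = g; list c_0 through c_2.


p(D) = -4·D − (3/2)·D^2, i.e. c_0 = 0, c_1 = -4, c_2 = -3/2

D^0 f = (1/2)x^7 + (4/3)x^6 - 6x^4
D^1 f = (7/2)x^6 + 8x^5 - 24x^3
D^2 f = 21x^5 + 40x^4 - 72x^2
matching coefficients of g against c_0 f + c_1 Df + … from the top degree down determines the c_i
solution: c_0 = 0, c_1 = -4, c_2 = -3/2


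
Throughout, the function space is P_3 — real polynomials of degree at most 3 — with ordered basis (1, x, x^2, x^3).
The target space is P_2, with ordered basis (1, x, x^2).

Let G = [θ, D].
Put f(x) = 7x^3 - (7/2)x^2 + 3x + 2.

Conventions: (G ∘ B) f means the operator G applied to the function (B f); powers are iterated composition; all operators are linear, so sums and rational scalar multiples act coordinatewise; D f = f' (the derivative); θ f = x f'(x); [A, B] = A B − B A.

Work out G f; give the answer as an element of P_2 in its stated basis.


D f = 21x^2 - 7x + 3
θ D f = 42x^2 - 7x
θ f = 21x^3 - 7x^2 + 3x
D θ f = 63x^2 - 14x + 3
[θ, D] f = -21x^2 + 7x - 3

the result is g(x) = -21x^2 + 7x - 3


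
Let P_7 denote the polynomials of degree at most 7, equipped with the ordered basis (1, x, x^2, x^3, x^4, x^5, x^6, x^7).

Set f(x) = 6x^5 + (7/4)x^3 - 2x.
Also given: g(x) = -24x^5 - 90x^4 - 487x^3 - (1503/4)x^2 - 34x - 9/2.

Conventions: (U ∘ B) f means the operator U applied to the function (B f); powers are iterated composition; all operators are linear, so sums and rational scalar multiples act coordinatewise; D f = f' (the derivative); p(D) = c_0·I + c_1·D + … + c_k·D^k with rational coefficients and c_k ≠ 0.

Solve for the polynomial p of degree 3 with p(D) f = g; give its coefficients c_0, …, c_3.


D^0 f = 6x^5 + (7/4)x^3 - 2x
D^1 f = 30x^4 + (21/4)x^2 - 2
D^2 f = 120x^3 + (21/2)x
D^3 f = 360x^2 + 21/2
matching coefficients of g against c_0 f + c_1 Df + … from the top degree down determines the c_i
solution: c_0 = -4, c_1 = -3, c_2 = -4, c_3 = -1

c_0 = -4, c_1 = -3, c_2 = -4, c_3 = -1


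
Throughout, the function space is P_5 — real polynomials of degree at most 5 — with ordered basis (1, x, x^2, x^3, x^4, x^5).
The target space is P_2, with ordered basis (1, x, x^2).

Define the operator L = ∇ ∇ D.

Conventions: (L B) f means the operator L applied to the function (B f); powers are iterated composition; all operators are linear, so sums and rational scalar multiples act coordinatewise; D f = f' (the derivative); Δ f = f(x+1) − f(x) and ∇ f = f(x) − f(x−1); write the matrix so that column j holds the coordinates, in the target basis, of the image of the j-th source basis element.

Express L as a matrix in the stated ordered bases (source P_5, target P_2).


image of 1: 0
image of x: 0
image of x^2: 0
image of x^3: 6
image of x^4: 24x - 24
image of x^5: 60x^2 - 120x + 70
each image's coordinates form column j of the matrix

the matrix is [[0, 0, 0, 6, -24, 70]; [0, 0, 0, 0, 24, -120]; [0, 0, 0, 0, 0, 60]] (rows listed top to bottom)


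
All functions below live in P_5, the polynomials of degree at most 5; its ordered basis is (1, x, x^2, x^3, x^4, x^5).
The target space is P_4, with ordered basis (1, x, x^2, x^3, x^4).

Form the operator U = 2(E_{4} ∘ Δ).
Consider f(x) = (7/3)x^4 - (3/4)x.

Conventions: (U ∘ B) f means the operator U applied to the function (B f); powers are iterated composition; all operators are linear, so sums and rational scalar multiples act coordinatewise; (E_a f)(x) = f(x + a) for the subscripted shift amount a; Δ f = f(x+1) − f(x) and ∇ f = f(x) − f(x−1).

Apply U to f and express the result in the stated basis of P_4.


Δ f = (28/3)x^3 + 14x^2 + (28/3)x + 19/12
E_{4} Δ f = (28/3)x^3 + 126x^2 + (1708/3)x + 3441/4
(2(E_{4} ∘ Δ)) f = (56/3)x^3 + 252x^2 + (3416/3)x + 3441/2

the image equals g(x) = (56/3)x^3 + 252x^2 + (3416/3)x + 3441/2


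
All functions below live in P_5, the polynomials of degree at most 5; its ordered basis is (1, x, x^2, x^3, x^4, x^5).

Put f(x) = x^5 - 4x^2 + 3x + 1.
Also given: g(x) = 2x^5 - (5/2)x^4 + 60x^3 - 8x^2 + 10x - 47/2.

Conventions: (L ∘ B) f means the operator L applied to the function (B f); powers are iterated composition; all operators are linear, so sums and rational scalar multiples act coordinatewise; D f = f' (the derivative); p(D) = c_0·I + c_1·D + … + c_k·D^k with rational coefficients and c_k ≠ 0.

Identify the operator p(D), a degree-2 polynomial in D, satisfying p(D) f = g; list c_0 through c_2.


D^0 f = x^5 - 4x^2 + 3x + 1
D^1 f = 5x^4 - 8x + 3
D^2 f = 20x^3 - 8
matching coefficients of g against c_0 f + c_1 Df + … from the top degree down determines the c_i
solution: c_0 = 2, c_1 = -1/2, c_2 = 3

c_0 = 2, c_1 = -1/2, c_2 = 3


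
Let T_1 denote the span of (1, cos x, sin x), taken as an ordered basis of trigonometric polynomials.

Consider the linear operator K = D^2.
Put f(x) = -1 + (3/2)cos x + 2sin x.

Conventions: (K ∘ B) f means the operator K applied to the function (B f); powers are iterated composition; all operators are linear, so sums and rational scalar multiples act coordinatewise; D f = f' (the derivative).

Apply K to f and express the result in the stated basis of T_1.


D f = 2cos x - (3/2)sin x
D D f = -(3/2)cos x - 2sin x

g(x) = -(3/2)cos x - 2sin x


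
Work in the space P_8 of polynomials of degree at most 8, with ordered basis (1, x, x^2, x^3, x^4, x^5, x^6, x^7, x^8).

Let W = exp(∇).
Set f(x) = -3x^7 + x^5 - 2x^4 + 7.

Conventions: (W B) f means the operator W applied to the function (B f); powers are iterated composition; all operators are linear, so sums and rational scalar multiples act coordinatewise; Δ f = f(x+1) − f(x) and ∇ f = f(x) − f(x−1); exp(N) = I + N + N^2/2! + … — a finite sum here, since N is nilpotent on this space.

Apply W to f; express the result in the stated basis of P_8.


order-1 term: -21x^6 + 63x^5 - 100x^4 + 87x^3 - 41x^2 + 8x
order-2 term: -63x^5 + 315x^4 - 725x^3 + 903x^2 - 592x + 160
order-3 term: -105x^4 + 630x^3 - 1565x^2 + 1852x - 866
order-4 term: -105x^3 + 630x^2 - 1360x + 1038
order-5 term: -63x^2 + 315x - 419
order-6 term: -21x + 63
order-7 term: -3
the series for exp(∇) f terminates at order 7
exp(∇) f = -3x^7 - 21x^6 + x^5 + 108x^4 - 113x^3 - 136x^2 + 202x - 20

g(x) = -3x^7 - 21x^6 + x^5 + 108x^4 - 113x^3 - 136x^2 + 202x - 20


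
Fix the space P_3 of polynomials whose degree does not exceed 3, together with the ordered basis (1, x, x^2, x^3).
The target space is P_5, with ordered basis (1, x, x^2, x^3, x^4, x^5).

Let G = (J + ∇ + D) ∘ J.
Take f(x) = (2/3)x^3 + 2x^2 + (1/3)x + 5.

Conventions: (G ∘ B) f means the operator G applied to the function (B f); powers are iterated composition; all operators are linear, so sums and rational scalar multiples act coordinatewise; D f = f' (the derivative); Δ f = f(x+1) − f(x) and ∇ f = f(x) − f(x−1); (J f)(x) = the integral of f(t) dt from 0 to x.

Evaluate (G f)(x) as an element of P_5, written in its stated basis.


g(x) = (1/30)x^5 + (1/6)x^4 + (25/18)x^3 + (11/2)x^2 - (2/3)x + 31/3

J f = (1/6)x^4 + (2/3)x^3 + (1/6)x^2 + 5x
J J f = (1/30)x^5 + (1/6)x^4 + (1/18)x^3 + (5/2)x^2
∇ J f = (2/3)x^3 + x^2 - x + 16/3
D J f = (2/3)x^3 + 2x^2 + (1/3)x + 5
(J + ∇ + D) J f = (1/30)x^5 + (1/6)x^4 + (25/18)x^3 + (11/2)x^2 - (2/3)x + 31/3


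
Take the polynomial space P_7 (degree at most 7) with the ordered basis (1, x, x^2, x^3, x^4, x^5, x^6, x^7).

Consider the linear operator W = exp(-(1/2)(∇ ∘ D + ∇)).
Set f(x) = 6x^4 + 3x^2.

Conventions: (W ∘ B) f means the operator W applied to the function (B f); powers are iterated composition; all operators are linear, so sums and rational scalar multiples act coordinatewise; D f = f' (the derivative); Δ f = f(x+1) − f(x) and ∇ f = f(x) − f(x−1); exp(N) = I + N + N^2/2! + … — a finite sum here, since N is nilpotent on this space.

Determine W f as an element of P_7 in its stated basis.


order-1 term: -12x^3 - 18x^2 + 21x - 21/2
order-2 term: 9x^2 + 18x - 27/4
order-3 term: -3x - 9/2
order-4 term: 3/8
the series for exp(-(1/2)(∇ ∘ D + ∇)) f terminates at order 4
exp(-(1/2)(∇ ∘ D + ∇)) f = 6x^4 - 12x^3 - 6x^2 + 36x - 171/8

the image equals g(x) = 6x^4 - 12x^3 - 6x^2 + 36x - 171/8


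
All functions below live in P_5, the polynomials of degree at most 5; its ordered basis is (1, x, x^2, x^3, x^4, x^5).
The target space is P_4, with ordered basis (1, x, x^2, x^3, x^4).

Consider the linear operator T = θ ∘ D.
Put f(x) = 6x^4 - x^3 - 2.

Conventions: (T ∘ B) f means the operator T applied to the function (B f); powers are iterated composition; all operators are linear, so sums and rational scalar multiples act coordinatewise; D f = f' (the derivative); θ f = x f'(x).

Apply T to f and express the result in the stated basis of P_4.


g(x) = 72x^3 - 6x^2

D f = 24x^3 - 3x^2
θ D f = 72x^3 - 6x^2


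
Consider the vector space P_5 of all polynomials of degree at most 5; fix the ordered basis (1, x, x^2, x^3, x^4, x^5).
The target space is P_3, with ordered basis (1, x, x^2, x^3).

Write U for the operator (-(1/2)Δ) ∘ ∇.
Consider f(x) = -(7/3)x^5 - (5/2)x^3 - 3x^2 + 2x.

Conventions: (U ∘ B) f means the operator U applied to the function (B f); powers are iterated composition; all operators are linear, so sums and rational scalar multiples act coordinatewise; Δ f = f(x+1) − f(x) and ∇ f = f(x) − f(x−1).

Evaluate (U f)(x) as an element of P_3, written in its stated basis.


∇ f = -(35/3)x^4 + (70/3)x^3 - (185/6)x^2 + (79/6)x + 1/6
Δ ∇ f = -(140/3)x^3 - (115/3)x - 6
(-(1/2)Δ) ∇ f = (70/3)x^3 + (115/6)x + 3

the image equals g(x) = (70/3)x^3 + (115/6)x + 3


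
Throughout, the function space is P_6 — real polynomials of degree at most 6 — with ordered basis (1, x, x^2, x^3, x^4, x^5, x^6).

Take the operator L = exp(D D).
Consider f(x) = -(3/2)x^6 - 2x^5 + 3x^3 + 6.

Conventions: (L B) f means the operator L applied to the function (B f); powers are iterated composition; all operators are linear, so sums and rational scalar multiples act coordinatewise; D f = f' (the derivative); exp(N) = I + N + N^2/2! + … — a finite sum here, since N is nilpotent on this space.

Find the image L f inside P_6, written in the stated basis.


order-1 term: -45x^4 - 40x^3 + 18x
order-2 term: -270x^2 - 120x
order-3 term: -180
the series for exp(D D) f terminates at order 3
exp(D D) f = -(3/2)x^6 - 2x^5 - 45x^4 - 37x^3 - 270x^2 - 102x - 174

the result is g(x) = -(3/2)x^6 - 2x^5 - 45x^4 - 37x^3 - 270x^2 - 102x - 174


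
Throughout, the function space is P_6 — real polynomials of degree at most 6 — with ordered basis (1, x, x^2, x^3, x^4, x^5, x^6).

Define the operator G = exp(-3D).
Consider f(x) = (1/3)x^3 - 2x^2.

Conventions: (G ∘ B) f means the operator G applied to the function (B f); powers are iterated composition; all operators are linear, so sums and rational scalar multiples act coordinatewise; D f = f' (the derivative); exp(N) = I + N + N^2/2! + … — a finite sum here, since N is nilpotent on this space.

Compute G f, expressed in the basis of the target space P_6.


order-1 term: -3x^2 + 12x
order-2 term: 9x - 18
order-3 term: -9
the series for exp(-3D) f terminates at order 3
exp(-3D) f = (1/3)x^3 - 5x^2 + 21x - 27

g(x) = (1/3)x^3 - 5x^2 + 21x - 27


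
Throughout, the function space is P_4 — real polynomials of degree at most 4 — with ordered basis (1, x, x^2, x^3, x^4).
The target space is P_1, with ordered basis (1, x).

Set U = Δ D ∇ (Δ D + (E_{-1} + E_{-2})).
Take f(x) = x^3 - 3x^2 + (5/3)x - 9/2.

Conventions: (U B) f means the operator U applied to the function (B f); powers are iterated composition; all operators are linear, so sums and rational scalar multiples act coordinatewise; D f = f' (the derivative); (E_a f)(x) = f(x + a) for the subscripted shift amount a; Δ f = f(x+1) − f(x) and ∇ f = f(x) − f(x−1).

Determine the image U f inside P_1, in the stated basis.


the result is g(x) = 12

D f = 3x^2 - 6x + 5/3
Δ D f = 6x - 3
E_{-1} f = x^3 - 6x^2 + (32/3)x - 61/6
E_{-2} f = x^3 - 9x^2 + (77/3)x - 167/6
(E_{-1} + E_{-2}) f = 2x^3 - 15x^2 + (109/3)x - 38
(Δ D + (E_{-1} + E_{-2})) f = 2x^3 - 15x^2 + (127/3)x - 41
∇ (Δ D + (E_{-1} + E_{-2})) f = 6x^2 - 36x + 178/3
D ∇ (Δ D + (E_{-1} + E_{-2})) f = 12x - 36
Δ (D ∇ (Δ D + (E_{-1} + E_{-2}))) f = 12


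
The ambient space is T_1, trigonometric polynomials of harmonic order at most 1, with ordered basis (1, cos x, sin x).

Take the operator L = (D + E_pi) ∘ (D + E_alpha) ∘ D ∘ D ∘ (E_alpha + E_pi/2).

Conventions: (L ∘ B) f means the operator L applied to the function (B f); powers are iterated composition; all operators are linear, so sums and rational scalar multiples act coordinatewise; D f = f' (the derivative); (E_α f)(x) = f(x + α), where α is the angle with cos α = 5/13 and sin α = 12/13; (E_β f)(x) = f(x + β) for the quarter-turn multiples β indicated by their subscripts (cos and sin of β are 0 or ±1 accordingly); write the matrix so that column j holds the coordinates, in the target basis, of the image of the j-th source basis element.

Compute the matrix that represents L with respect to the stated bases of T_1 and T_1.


image of 1: 0
image of cos x: -(350/169)cos x - (850/169)sin x
image of sin x: (850/169)cos x - (350/169)sin x
each image's coordinates form column j of the matrix

the matrix is [[0, 0, 0]; [0, -350/169, 850/169]; [0, -850/169, -350/169]] (rows listed top to bottom)


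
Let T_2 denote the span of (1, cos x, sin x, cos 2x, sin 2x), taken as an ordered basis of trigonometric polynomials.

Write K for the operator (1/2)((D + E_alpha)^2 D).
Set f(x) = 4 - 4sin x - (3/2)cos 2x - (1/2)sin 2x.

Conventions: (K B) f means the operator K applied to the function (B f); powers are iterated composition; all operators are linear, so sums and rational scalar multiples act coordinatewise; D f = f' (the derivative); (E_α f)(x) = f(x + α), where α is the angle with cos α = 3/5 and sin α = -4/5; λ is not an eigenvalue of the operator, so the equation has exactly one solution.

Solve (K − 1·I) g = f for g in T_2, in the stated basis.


write g with unknown coordinates in the stated basis and equate coefficients in (K − 1·I) g = f
solving from the highest basis element down gives g = -4 + (1/2)cos x + (7/2)sin x + (13/123)cos 2x + (119/82)sin 2x
check: K g = (1/2)cos x - (1/2)sin x - (343/246)cos 2x + (39/41)sin 2x
so K g − 1·g = 4 - 4sin x - (3/2)cos 2x - (1/2)sin 2x = f ✓

the image equals g(x) = -4 + (1/2)cos x + (7/2)sin x + (13/123)cos 2x + (119/82)sin 2x


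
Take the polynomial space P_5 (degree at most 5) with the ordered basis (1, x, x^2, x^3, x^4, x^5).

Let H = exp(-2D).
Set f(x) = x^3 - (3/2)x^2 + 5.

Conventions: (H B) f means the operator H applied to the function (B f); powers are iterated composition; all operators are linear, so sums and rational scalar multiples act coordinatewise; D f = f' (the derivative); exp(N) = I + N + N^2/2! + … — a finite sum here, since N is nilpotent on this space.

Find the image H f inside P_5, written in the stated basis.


g(x) = x^3 - (15/2)x^2 + 18x - 9

order-1 term: -6x^2 + 6x
order-2 term: 12x - 6
order-3 term: -8
the series for exp(-2D) f terminates at order 3
exp(-2D) f = x^3 - (15/2)x^2 + 18x - 9


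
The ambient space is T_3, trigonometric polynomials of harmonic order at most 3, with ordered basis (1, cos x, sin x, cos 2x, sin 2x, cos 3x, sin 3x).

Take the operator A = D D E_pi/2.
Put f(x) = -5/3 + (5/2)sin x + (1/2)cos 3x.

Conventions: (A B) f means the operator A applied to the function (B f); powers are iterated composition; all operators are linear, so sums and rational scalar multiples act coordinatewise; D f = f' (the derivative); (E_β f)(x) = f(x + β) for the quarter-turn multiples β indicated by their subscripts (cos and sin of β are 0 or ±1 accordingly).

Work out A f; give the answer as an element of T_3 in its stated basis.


E_pi/2 f = -5/3 + (5/2)cos x + (1/2)sin 3x
D E_pi/2 f = -(5/2)sin x + (3/2)cos 3x
D (D E_pi/2) f = -(5/2)cos x - (9/2)sin 3x

g(x) = -(5/2)cos x - (9/2)sin 3x


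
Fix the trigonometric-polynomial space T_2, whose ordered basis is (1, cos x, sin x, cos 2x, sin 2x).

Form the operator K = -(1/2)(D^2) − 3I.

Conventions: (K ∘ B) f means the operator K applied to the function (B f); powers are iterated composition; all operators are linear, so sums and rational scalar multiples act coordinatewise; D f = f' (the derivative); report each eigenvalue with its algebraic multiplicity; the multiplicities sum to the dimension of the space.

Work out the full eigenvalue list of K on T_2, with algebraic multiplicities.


image of 1: -3
image of cos x: -(5/2)cos x
image of sin x: -(5/2)sin x
image of cos 2x: -cos 2x
image of sin 2x: -sin 2x
the matrix is diagonal; its diagonal is (-3, -5/2, -5/2, -1, -1)
for a triangular matrix the eigenvalues are the diagonal entries, with algebraic multiplicity their repetition count

λ = -3 (multiplicity 1), λ = -5/2 (multiplicity 2), λ = -1 (multiplicity 2)


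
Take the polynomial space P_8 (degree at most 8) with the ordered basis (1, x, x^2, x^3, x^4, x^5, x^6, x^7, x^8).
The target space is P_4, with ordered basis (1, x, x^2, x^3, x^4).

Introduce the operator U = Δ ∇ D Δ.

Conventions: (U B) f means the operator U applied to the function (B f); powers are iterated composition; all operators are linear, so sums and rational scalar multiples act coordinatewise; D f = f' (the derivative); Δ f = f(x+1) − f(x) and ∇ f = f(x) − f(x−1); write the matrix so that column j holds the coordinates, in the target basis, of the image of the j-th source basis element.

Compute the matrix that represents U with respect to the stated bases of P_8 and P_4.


the matrix is [[0, 0, 0, 0, 24, 60, 180, 420, 1008]; [0, 0, 0, 0, 0, 120, 360, 1260, 3360]; [0, 0, 0, 0, 0, 0, 360, 1260, 5040]; [0, 0, 0, 0, 0, 0, 0, 840, 3360]; [0, 0, 0, 0, 0, 0, 0, 0, 1680]] (rows listed top to bottom)

image of 1: 0
image of x: 0
image of x^2: 0
image of x^3: 0
image of x^4: 24
image of x^5: 120x + 60
image of x^6: 360x^2 + 360x + 180
image of x^7: 840x^3 + 1260x^2 + 1260x + 420
image of x^8: 1680x^4 + 3360x^3 + 5040x^2 + 3360x + 1008
each image's coordinates form column j of the matrix
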